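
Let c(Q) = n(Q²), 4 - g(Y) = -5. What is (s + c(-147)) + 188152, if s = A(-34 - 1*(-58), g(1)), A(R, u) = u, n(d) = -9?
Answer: 188152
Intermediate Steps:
g(Y) = 9 (g(Y) = 4 - 1*(-5) = 4 + 5 = 9)
c(Q) = -9
s = 9
(s + c(-147)) + 188152 = (9 - 9) + 188152 = 0 + 188152 = 188152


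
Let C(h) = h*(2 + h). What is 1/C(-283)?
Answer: 1/79523 ≈ 1.2575e-5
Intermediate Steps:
1/C(-283) = 1/(-283*(2 - 283)) = 1/(-283*(-281)) = 1/79523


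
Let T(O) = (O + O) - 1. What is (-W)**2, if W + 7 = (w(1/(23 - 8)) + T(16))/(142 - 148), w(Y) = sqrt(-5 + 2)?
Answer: (73 + I*sqrt(3))**2/36 ≈ 147.94 + 7.0244*I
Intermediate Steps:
T(O) = -1 + 2*O (T(O) = 2*O - 1 = -1 + 2*O)
w(Y) = I*sqrt(3) (w(Y) = sqrt(-3) = I*sqrt(3))
W = -73/6 - I*sqrt(3)/6 (W = -7 + (I*sqrt(3) + (-1 + 2*16))/(142 - 148) = -7 + (I*sqrt(3) + (-1 + 32))/(-6) = -7 + (I*sqrt(3) + 31)*(-1/6) = -7 + (31 + I*sqrt(3))*(-1/6) = -7 + (-31/6 - I*sqrt(3)/6) = -73/6 - I*sqrt(3)/6 ≈ -12.167 - 0.28868*I)
(-W)**2 = (-(-73/6 - I*sqrt(3)/6))**2 = (73/6 + I*sqrt(3)/6)**2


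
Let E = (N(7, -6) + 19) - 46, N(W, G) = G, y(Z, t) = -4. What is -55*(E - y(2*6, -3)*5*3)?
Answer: -1485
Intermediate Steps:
E = -33 (E = (-6 + 19) - 46 = 13 - 46 = -33)
-55*(E - y(2*6, -3)*5*3) = -55*(-33 - (-4*5)*3) = -55*(-33 - (-20)*3) = -55*(-33 - 1*(-60)) = -55*(-33 + 60) = -55*27 = -1485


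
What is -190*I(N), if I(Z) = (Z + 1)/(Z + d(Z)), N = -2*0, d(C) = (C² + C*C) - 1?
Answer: 190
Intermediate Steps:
d(C) = -1 + 2*C² (d(C) = (C² + C²) - 1 = 2*C² - 1 = -1 + 2*C²)
N = 0
I(Z) = (1 + Z)/(-1 + Z + 2*Z²) (I(Z) = (Z + 1)/(Z + (-1 + 2*Z²)) = (1 + Z)/(-1 + Z + 2*Z²))
-190*I(N) = -190/(-1 + 2*0) = -190/(-1 + 0) = -190/(-1) = -190*(-1) = 190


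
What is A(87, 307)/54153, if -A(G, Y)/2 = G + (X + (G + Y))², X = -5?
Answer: -302816/54153 ≈ -5.5919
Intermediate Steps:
A(G, Y) = -2*G - 2*(-5 + G + Y)² (A(G, Y) = -2*(G + (-5 + (G + Y))²) = -2*(G + (-5 + G + Y)²) = -2*G - 2*(-5 + G + Y)²)
A(87, 307)/54153 = (-2*87 - 2*(-5 + 87 + 307)²)/54153 = (-174 - 2*389²)*(1/54153) = (-174 - 2*151321)*(1/54153) = (-174 - 302642)*(1/54153) = -302816*1/54153 = -302816/54153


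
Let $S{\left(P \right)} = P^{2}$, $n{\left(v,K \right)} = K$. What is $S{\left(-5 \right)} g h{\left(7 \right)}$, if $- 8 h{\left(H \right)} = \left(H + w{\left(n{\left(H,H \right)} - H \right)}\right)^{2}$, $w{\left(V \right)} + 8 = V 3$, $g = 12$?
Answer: $- \frac{75}{2} \approx -37.5$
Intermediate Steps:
$w{\left(V \right)} = -8 + 3 V$ ($w{\left(V \right)} = -8 + V 3 = -8 + 3 V$)
$h{\left(H \right)} = - \frac{\left(-8 + H\right)^{2}}{8}$ ($h{\left(H \right)} = - \frac{\left(H + \left(-8 + 3 \left(H - H\right)\right)\right)^{2}}{8} = - \frac{\left(H + \left(-8 + 3 \cdot 0\right)\right)^{2}}{8} = - \frac{\left(H + \left(-8 + 0\right)\right)^{2}}{8} = - \frac{\left(H - 8\right)^{2}}{8} = - \frac{\left(-8 + H\right)^{2}}{8}$)
$S{\left(-5 \right)} g h{\left(7 \right)} = \left(-5\right)^{2} \cdot 12 \left(- \frac{\left(-8 + 7\right)^{2}}{8}\right) = 25 \cdot 12 \left(- \frac{\left(-1\right)^{2}}{8}\right) = 300 \left(\left(- \frac{1}{8}\right) 1\right) = 300 \left(- \frac{1}{8}\right) = - \frac{75}{2}$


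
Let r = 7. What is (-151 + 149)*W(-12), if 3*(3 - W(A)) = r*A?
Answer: -62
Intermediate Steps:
W(A) = 3 - 7*A/3
(-151 + 149)*W(-12) = (-151 + 149)*(3 - 7/3*(-12)) = -2*(3 + 28) = -2*31 = -62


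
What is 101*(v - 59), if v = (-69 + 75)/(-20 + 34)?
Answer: -41410/7 ≈ -5915.7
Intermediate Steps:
v = 3/7 (v = 6/14 = 6*(1/14) = 3/7 ≈ 0.42857)
101*(v - 59) = 101*(3/7 - 59) = 101*(-410/7) = -41410/7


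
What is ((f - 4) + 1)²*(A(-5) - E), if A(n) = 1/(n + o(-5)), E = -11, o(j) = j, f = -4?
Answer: 5341/10 ≈ 534.10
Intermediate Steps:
A(n) = 1/(-5 + n) (A(n) = 1/(n - 5) = 1/(-5 + n))
((f - 4) + 1)²*(A(-5) - E) = ((-4 - 4) + 1)²*(1/(-5 - 5) - 1*(-11)) = (-8 + 1)²*(1/(-10) + 11) = (-7)²*(-⅒ + 11) = 49*(109/10) = 5341/10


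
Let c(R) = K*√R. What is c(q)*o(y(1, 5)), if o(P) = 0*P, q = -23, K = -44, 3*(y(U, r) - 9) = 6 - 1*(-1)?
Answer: 0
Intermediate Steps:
y(U, r) = 34/3 (y(U, r) = 9 + (6 - 1*(-1))/3 = 9 + (6 + 1)/3 = 9 + (⅓)*7 = 9 + 7/3 = 34/3)
c(R) = -44*√R
o(P) = 0
c(q)*o(y(1, 5)) = -44*I*√23*0 = 0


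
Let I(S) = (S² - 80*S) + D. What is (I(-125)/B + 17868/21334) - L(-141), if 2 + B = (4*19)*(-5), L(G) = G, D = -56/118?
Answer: 17972693829/240412846 ≈ 74.758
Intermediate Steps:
D = -28/59 (D = -56*1/118 = -28/59 ≈ -0.47458)
B = -382 (B = -2 + (4*19)*(-5) = -2 + 76*(-5) = -2 - 380 = -382)
I(S) = -28/59 + S² - 80*S (I(S) = (S² - 80*S) - 28/59 = -28/59 + S² - 80*S)
(I(-125)/B + 17868/21334) - L(-141) = ((-28/59 + (-125)² - 80*(-125))/(-382) + 17868/21334) - 1*(-141) = ((-28/59 + 15625 + 10000)*(-1/382) + 17868*(1/21334)) + 141 = ((1511847/59)*(-1/382) + 8934/10667) + 141 = (-1511847/22538 + 8934/10667) + 141 = -15925517457/240412846 + 141 = 17972693829/240412846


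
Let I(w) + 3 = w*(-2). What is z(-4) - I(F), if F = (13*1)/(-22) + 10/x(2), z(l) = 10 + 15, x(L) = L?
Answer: 405/11 ≈ 36.818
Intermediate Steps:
z(l) = 25
F = 97/22 (F = (13*1)/(-22) + 10/2 = 13*(-1/22) + 10*(½) = -13/22 + 5 = 97/22 ≈ 4.4091)
I(w) = -3 - 2*w (I(w) = -3 + w*(-2) = -3 - 2*w)
z(-4) - I(F) = 25 - (-3 - 2*97/22) = 25 - (-3 - 97/11) = 25 - 1*(-130/11) = 25 + 130/11 = 405/11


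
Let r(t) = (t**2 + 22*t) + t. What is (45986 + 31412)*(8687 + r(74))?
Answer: 1227919270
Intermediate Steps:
r(t) = t**2 + 23*t
(45986 + 31412)*(8687 + r(74)) = (45986 + 31412)*(8687 + 74*(23 + 74)) = 77398*(8687 + 74*97) = 77398*(8687 + 7178) = 77398*15865 = 1227919270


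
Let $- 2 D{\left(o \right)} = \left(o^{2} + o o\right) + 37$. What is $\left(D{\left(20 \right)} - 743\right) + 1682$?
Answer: $\frac{1041}{2} \approx 520.5$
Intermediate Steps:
$D{\left(o \right)} = - \frac{37}{2} - o^{2}$ ($D{\left(o \right)} = - \frac{\left(o^{2} + o o\right) + 37}{2} = - \frac{\left(o^{2} + o^{2}\right) + 37}{2} = - \frac{2 o^{2} + 37}{2} = - \frac{37 + 2 o^{2}}{2} = - \frac{37}{2} - o^{2}$)
$\left(D{\left(20 \right)} - 743\right) + 1682 = \left(\left(- \frac{37}{2} - 20^{2}\right) - 743\right) + 1682 = \left(\left(- \frac{37}{2} - 400\right) - 743\right) + 1682 = \left(- \frac{837}{2} - 743\right) + 1682 = - \frac{2323}{2} + 1682 = \frac{1041}{2}$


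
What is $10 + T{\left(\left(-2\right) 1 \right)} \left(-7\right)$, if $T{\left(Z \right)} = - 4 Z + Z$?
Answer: $-32$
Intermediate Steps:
$T{\left(Z \right)} = - 3 Z$
$10 + T{\left(\left(-2\right) 1 \right)} \left(-7\right) = 10 + - 3 \left(\left(-2\right) 1\right) \left(-7\right) = 10 + \left(-3\right) \left(-2\right) \left(-7\right) = 10 + 6 \left(-7\right) = 10 - 42 = -32$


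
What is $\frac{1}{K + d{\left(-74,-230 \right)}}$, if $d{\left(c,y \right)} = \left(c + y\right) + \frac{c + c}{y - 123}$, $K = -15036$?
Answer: $- \frac{353}{5414872} \approx -6.5191 \cdot 10^{-5}$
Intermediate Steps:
$d{\left(c,y \right)} = c + y + \frac{2 c}{-123 + y}$ ($d{\left(c,y \right)} = \left(c + y\right) + \frac{2 c}{-123 + y} = c + y + \frac{2 c}{-123 + y}$)
$\frac{1}{K + d{\left(-74,-230 \right)}} = \frac{1}{-15036 + \frac{\left(-230\right)^{2} - -28290 - -8954 - -17020}{-123 - 230}} = \frac{1}{-15036 + \frac{52900 + 28290 + 8954 + 17020}{-353}} = \frac{1}{-15036 - \frac{107164}{353}} = \frac{1}{- \frac{5414872}{353}} = - \frac{353}{5414872}$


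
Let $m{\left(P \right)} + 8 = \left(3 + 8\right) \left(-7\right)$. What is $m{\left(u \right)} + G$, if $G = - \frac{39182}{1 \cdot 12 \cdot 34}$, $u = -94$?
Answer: $- \frac{36931}{204} \approx -181.03$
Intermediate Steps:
$m{\left(P \right)} = -85$ ($m{\left(P \right)} = -8 + \left(3 + 8\right) \left(-7\right) = -8 + 11 \left(-7\right) = -8 - 77 = -85$)
$G = - \frac{19591}{204}$ ($G = - \frac{39182}{12 \cdot 34} = - \frac{39182}{408} = \left(-39182\right) \frac{1}{408} = - \frac{19591}{204} \approx -96.034$)
$m{\left(u \right)} + G = -85 - \frac{19591}{204} = - \frac{36931}{204}$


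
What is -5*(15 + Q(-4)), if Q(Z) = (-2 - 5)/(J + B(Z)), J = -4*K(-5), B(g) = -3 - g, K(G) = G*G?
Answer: -7460/99 ≈ -75.354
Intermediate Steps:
K(G) = G²
J = -100 (J = -4*(-5)² = -4*25 = -100)
Q(Z) = -7/(-103 - Z) (Q(Z) = (-2 - 5)/(-100 + (-3 - Z)) = -7/(-103 - Z))
-5*(15 + Q(-4)) = -5*(15 + 7/(103 - 4)) = -5*(15 + 7/99) = -5*1492/99 = -7460/99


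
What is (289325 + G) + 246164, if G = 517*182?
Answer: 629583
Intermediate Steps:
G = 94094
(289325 + G) + 246164 = (289325 + 94094) + 246164 = 383419 + 246164 = 629583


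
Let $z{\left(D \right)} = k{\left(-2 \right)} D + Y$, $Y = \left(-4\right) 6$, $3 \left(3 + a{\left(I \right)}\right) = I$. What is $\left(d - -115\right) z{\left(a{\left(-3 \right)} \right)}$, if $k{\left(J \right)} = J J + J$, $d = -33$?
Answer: $-2624$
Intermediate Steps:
$a{\left(I \right)} = -3 + \frac{I}{3}$
$k{\left(J \right)} = J + J^{2}$ ($k{\left(J \right)} = J^{2} + J = J + J^{2}$)
$Y = -24$
$z{\left(D \right)} = -24 + 2 D$ ($z{\left(D \right)} = - 2 \left(1 - 2\right) D - 24 = \left(-2\right) \left(-1\right) D - 24 = 2 D - 24 = -24 + 2 D$)
$\left(d - -115\right) z{\left(a{\left(-3 \right)} \right)} = \left(-33 - -115\right) \left(-24 + 2 \left(-3 + \frac{1}{3} \left(-3\right)\right)\right) = \left(-33 + 115\right) \left(-24 + 2 \left(-3 - 1\right)\right) = 82 \left(-24 + 2 \left(-4\right)\right) = 82 \left(-24 - 8\right) = 82 \left(-32\right) = -2624$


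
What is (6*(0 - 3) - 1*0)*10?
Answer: -180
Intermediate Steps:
(6*(0 - 3) - 1*0)*10 = (6*(-3) + 0)*10 = (-18 + 0)*10 = -18*10 = -180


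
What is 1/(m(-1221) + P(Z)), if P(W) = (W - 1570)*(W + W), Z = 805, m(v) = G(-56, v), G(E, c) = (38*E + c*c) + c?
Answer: 1/255842 ≈ 3.9087e-6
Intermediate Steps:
G(E, c) = c + c² + 38*E (G(E, c) = (38*E + c²) + c = (c² + 38*E) + c = c + c² + 38*E)
m(v) = -2128 + v + v² (m(v) = v + v² + 38*(-56) = v + v² - 2128 = -2128 + v + v²)
P(W) = 2*W*(-1570 + W) (P(W) = (-1570 + W)*(2*W) = 2*W*(-1570 + W))
1/(m(-1221) + P(Z)) = 1/((-2128 - 1221 + (-1221)²) + 2*805*(-1570 + 805)) = 1/((-2128 - 1221 + 1490841) + 2*805*(-765)) = 1/(1487492 - 1231650) = 1/255842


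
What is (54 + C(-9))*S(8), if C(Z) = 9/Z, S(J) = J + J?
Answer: 848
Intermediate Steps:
S(J) = 2*J
(54 + C(-9))*S(8) = (54 + 9/(-9))*(2*8) = (54 + 9*(-⅑))*16 = (54 - 1)*16 = 53*16 = 848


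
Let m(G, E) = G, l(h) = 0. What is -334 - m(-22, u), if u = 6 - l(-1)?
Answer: -312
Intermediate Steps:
u = 6 (u = 6 - 1*0 = 6 + 0 = 6)
-334 - m(-22, u) = -334 - 1*(-22) = -334 + 22 = -312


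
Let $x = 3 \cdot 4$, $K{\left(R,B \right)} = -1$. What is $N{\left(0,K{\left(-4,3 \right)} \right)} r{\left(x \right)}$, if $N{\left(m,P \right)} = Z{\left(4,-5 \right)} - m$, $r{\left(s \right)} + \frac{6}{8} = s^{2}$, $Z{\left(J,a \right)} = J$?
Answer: $573$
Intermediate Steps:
$x = 12$
$r{\left(s \right)} = - \frac{3}{4} + s^{2}$
$N{\left(m,P \right)} = 4 - m$
$N{\left(0,K{\left(-4,3 \right)} \right)} r{\left(x \right)} = \left(4 - 0\right) \left(- \frac{3}{4} + 12^{2}\right) = \left(4 + 0\right) \left(- \frac{3}{4} + 144\right) = 4 \cdot \frac{573}{4} = 573$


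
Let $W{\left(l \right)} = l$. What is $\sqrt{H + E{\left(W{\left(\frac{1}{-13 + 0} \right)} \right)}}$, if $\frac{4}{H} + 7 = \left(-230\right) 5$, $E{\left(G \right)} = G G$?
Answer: $\frac{\sqrt{3293}}{1157} \approx 0.049598$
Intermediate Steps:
$E{\left(G \right)} = G^{2}$
$H = - \frac{4}{1157}$ ($H = \frac{4}{-7 - 1150} = \frac{4}{-1157} = 4 \left(- \frac{1}{1157}\right) = - \frac{4}{1157} \approx -0.0034572$)
$\sqrt{H + E{\left(W{\left(\frac{1}{-13 + 0} \right)} \right)}} = \sqrt{- \frac{4}{1157} + \left(\frac{1}{-13 + 0}\right)^{2}} = \sqrt{- \frac{4}{1157} + \left(\frac{1}{-13}\right)^{2}} = \sqrt{- \frac{4}{1157} + \left(- \frac{1}{13}\right)^{2}} = \sqrt{- \frac{4}{1157} + \frac{1}{169}} = \sqrt{\frac{37}{15041}} = \frac{\sqrt{3293}}{1157}$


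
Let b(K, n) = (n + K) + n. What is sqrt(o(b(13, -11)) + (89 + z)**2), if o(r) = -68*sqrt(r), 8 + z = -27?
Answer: 2*sqrt(729 - 51*I) ≈ 54.033 - 1.8877*I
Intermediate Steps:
b(K, n) = K + 2*n (b(K, n) = (K + n) + n = K + 2*n)
z = -35 (z = -8 - 27 = -35)
sqrt(o(b(13, -11)) + (89 + z)**2) = sqrt(-68*sqrt(13 + 2*(-11)) + (89 - 35)**2) = sqrt(-68*sqrt(13 - 22) + 54**2) = sqrt(-204*I + 2916) = sqrt(2916 - 204*I)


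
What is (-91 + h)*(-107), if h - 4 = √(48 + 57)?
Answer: 9309 - 107*√105 ≈ 8212.6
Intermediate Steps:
h = 4 + √105 (h = 4 + √(48 + 57) = 4 + √105 ≈ 14.247)
(-91 + h)*(-107) = (-91 + (4 + √105))*(-107) = (-87 + √105)*(-107) = 9309 - 107*√105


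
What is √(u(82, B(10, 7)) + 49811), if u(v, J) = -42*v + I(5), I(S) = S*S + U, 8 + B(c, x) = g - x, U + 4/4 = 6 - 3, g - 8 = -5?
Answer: √46394 ≈ 215.39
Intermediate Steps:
g = 3 (g = 8 - 5 = 3)
U = 2 (U = -1 + (6 - 3) = -1 + 3 = 2)
B(c, x) = -5 - x (B(c, x) = -8 + (3 - x) = -5 - x)
I(S) = 2 + S² (I(S) = S*S + 2 = S² + 2 = 2 + S²)
u(v, J) = 27 - 42*v (u(v, J) = -42*v + (2 + 5²) = -42*v + (2 + 25) = -42*v + 27 = 27 - 42*v)
√(u(82, B(10, 7)) + 49811) = √((27 - 42*82) + 49811) = √((27 - 3444) + 49811) = √(-3417 + 49811) = √46394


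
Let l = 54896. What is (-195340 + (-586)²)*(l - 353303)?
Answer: -44180946792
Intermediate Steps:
(-195340 + (-586)²)*(l - 353303) = (-195340 + (-586)²)*(54896 - 353303) = (-195340 + 343396)*(-298407) = 148056*(-298407) = -44180946792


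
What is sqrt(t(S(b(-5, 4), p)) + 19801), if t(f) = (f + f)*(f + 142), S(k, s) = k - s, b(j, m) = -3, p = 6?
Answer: 13*sqrt(103) ≈ 131.94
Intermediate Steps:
t(f) = 2*f*(142 + f) (t(f) = (2*f)*(142 + f) = 2*f*(142 + f))
sqrt(t(S(b(-5, 4), p)) + 19801) = sqrt(2*(-3 - 1*6)*(142 + (-3 - 1*6)) + 19801) = sqrt(2*(-3 - 6)*(142 + (-3 - 6)) + 19801) = sqrt(2*(-9)*(142 - 9) + 19801) = sqrt(2*(-9)*133 + 19801) = sqrt(-2394 + 19801) = sqrt(17407) = 13*sqrt(103)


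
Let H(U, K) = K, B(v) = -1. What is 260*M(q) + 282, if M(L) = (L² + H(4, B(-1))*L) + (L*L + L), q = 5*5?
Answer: 325282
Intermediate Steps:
q = 25
M(L) = 2*L² (M(L) = (L² - L) + (L*L + L) = (L² - L) + (L² + L) = (L² - L) + (L + L²) = 2*L²)
260*M(q) + 282 = 260*(2*25²) + 282 = 260*(2*625) + 282 = 260*1250 + 282 = 325000 + 282 = 325282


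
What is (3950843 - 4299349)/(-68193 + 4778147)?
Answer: -174253/2354977 ≈ -0.073993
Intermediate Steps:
(3950843 - 4299349)/(-68193 + 4778147) = -348506/4709954 = -348506*1/4709954 = -174253/2354977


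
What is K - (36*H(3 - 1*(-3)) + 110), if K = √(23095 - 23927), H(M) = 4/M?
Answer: -134 + 8*I*√13 ≈ -134.0 + 28.844*I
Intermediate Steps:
K = 8*I*√13 (K = √(-832) = 8*I*√13 ≈ 28.844*I)
K - (36*H(3 - 1*(-3)) + 110) = 8*I*√13 - (36*(4/(3 - 1*(-3))) + 110) = 8*I*√13 - (36*(4/(3 + 3)) + 110) = 8*I*√13 - (36*(4/6) + 110) = 8*I*√13 - (36*(4*(⅙)) + 110) = 8*I*√13 - (36*(⅔) + 110) = 8*I*√13 - (24 + 110) = 8*I*√13 - 1*134 = 8*I*√13 - 134 = -134 + 8*I*√13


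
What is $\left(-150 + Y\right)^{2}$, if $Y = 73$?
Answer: $5929$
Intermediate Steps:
$\left(-150 + Y\right)^{2} = \left(-150 + 73\right)^{2} = \left(-77\right)^{2} = 5929$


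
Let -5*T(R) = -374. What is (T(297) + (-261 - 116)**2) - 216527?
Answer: -371616/5 ≈ -74323.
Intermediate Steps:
T(R) = 374/5 (T(R) = -1/5*(-374) = 374/5)
(T(297) + (-261 - 116)**2) - 216527 = (374/5 + (-261 - 116)**2) - 216527 = (374/5 + (-377)**2) - 216527 = (374/5 + 142129) - 216527 = 711019/5 - 216527 = -371616/5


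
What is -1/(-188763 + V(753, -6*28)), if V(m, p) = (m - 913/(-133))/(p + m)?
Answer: 5985/1129738781 ≈ 5.2977e-6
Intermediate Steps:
V(m, p) = (913/133 + m)/(m + p) (V(m, p) = (m - 913*(-1/133))/(m + p) = (m + 913/133)/(m + p) = (913/133 + m)/(m + p))
-1/(-188763 + V(753, -6*28)) = -1/(-188763 + (913/133 + 753)/(753 - 6*28)) = -1/(-188763 + (101062/133)/(753 - 168)) = -1/(-188763 + (101062/133)/585) = -1/(-188763 + (1/585)*(101062/133)) = -1/(-188763 + 7774/5985) = -1/(-1129738781/5985) = -1*(-5985/1129738781) = 5985/1129738781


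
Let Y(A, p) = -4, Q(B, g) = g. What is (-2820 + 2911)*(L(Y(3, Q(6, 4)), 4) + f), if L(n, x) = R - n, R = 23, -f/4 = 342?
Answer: -122031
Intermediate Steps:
f = -1368 (f = -4*342 = -1368)
L(n, x) = 23 - n
(-2820 + 2911)*(L(Y(3, Q(6, 4)), 4) + f) = (-2820 + 2911)*((23 - 1*(-4)) - 1368) = 91*((23 + 4) - 1368) = 91*(27 - 1368) = 91*(-1341) = -122031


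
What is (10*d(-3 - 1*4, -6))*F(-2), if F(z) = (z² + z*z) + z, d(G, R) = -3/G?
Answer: 180/7 ≈ 25.714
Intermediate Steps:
F(z) = z + 2*z² (F(z) = (z² + z²) + z = 2*z² + z = z + 2*z²)
(10*d(-3 - 1*4, -6))*F(-2) = (10*(-3/(-3 - 1*4)))*(-2*(1 + 2*(-2))) = (10*(-3/(-3 - 4)))*(-2*(1 - 4)) = (10*(-3/(-7)))*(-2*(-3)) = (10*(-3*(-⅐)))*6 = (10*(3/7))*6 = (30/7)*6 = 180/7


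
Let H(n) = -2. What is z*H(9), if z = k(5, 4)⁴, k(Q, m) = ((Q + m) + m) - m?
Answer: -13122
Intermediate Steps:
k(Q, m) = Q + m (k(Q, m) = (Q + 2*m) - m = Q + m)
z = 6561 (z = (5 + 4)⁴ = 9⁴ = 6561)
z*H(9) = 6561*(-2) = -13122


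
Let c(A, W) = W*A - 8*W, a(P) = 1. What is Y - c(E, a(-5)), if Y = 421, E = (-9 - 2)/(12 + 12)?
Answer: 10307/24 ≈ 429.46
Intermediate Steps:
E = -11/24 ≈ -0.45833
c(A, W) = -8*W + A*W (c(A, W) = A*W - 8*W = -8*W + A*W)
Y - c(E, a(-5)) = 421 - (-8 - 11/24) = 421 - (-203)/24 = 421 - 1*(-203/24) = 421 + 203/24 = 10307/24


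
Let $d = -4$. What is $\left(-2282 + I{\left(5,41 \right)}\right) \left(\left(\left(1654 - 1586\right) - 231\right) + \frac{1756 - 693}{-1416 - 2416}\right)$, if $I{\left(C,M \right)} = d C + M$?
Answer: $\frac{1414660219}{3832} \approx 3.6917 \cdot 10^{5}$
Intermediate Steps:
$I{\left(C,M \right)} = M - 4 C$ ($I{\left(C,M \right)} = - 4 C + M = M - 4 C$)
$\left(-2282 + I{\left(5,41 \right)}\right) \left(\left(\left(1654 - 1586\right) - 231\right) + \frac{1756 - 693}{-1416 - 2416}\right) = \left(-2282 + \left(41 - 20\right)\right) \left(\left(\left(1654 - 1586\right) - 231\right) + \frac{1756 - 693}{-1416 - 2416}\right) = \left(-2282 + \left(41 - 20\right)\right) \left(\left(68 - 231\right) + \frac{1063}{-3832}\right) = \left(-2282 + 21\right) \left(-163 + 1063 \left(- \frac{1}{3832}\right)\right) = - 2261 \left(-163 - \frac{1063}{3832}\right) = \left(-2261\right) \left(- \frac{625679}{3832}\right) = \frac{1414660219}{3832}$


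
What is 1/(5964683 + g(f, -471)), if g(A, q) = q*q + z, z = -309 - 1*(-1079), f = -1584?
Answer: 1/6187294 ≈ 1.6162e-7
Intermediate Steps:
z = 770 (z = -309 + 1079 = 770)
g(A, q) = 770 + q**2 (g(A, q) = q*q + 770 = q**2 + 770 = 770 + q**2)
1/(5964683 + g(f, -471)) = 1/(5964683 + (770 + (-471)**2)) = 1/(5964683 + (770 + 221841)) = 1/(5964683 + 222611) = 1/6187294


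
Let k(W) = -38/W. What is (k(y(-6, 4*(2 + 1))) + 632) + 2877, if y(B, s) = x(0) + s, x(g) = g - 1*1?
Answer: 38561/11 ≈ 3505.5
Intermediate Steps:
x(g) = -1 + g (x(g) = g - 1 = -1 + g)
y(B, s) = -1 + s (y(B, s) = (-1 + 0) + s = -1 + s)
(k(y(-6, 4*(2 + 1))) + 632) + 2877 = (-38/(-1 + 4*(2 + 1)) + 632) + 2877 = (-38/(-1 + 4*3) + 632) + 2877 = (-38/(-1 + 12) + 632) + 2877 = (-38/11 + 632) + 2877 = 6914/11 + 2877 = 38561/11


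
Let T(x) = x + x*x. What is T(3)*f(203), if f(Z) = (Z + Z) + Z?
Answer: 7308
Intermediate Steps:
T(x) = x + x**2
f(Z) = 3*Z (f(Z) = 2*Z + Z = 3*Z)
T(3)*f(203) = (3*(1 + 3))*(3*203) = (3*4)*609 = 12*609 = 7308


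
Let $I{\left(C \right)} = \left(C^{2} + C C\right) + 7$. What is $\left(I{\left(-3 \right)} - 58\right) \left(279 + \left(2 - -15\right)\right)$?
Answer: $-9768$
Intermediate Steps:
$I{\left(C \right)} = 7 + 2 C^{2}$ ($I{\left(C \right)} = \left(C^{2} + C^{2}\right) + 7 = 2 C^{2} + 7 = 7 + 2 C^{2}$)
$\left(I{\left(-3 \right)} - 58\right) \left(279 + \left(2 - -15\right)\right) = \left(\left(7 + 2 \left(-3\right)^{2}\right) - 58\right) \left(279 + \left(2 - -15\right)\right) = \left(\left(7 + 2 \cdot 9\right) - 58\right) \left(279 + \left(2 + 15\right)\right) = \left(\left(7 + 18\right) - 58\right) \left(279 + 17\right) = \left(25 - 58\right) 296 = \left(-33\right) 296 = -9768$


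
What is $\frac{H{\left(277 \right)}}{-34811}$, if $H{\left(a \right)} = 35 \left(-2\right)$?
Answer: $\frac{10}{4973} \approx 0.0020109$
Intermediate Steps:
$H{\left(a \right)} = -70$
$\frac{H{\left(277 \right)}}{-34811} = - \frac{70}{-34811} = \left(-70\right) \left(- \frac{1}{34811}\right) = \frac{10}{4973}$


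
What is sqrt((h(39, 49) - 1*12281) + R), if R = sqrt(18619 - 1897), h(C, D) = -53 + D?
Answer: sqrt(-12285 + 3*sqrt(1858)) ≈ 110.25*I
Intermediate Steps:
R = 3*sqrt(1858) (R = sqrt(16722) = 3*sqrt(1858) ≈ 129.31)
sqrt((h(39, 49) - 1*12281) + R) = sqrt(((-53 + 49) - 1*12281) + 3*sqrt(1858)) = sqrt((-4 - 12281) + 3*sqrt(1858)) = sqrt(-12285 + 3*sqrt(1858))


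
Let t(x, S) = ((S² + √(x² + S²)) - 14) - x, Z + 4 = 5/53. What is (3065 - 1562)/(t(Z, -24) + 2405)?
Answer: 8765162/17324501 - 167*√184537/17324501 ≈ 0.50180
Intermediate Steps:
Z = -207/53 (Z = -4 + 5/53 = -207/53 ≈ -3.9057)
t(x, S) = -14 + S² + √(S² + x²) - x (t(x, S) = ((S² + √(S² + x²)) - 14) - x = (-14 + S² + √(S² + x²)) - x = -14 + S² + √(S² + x²) - x)
(3065 - 1562)/(t(Z, -24) + 2405) = (3065 - 1562)/((-14 + (-24)² + √((-24)² + (-207/53)²) - 1*(-207/53)) + 2405) = 1503/((-14 + 576 + √(576 + 42849/2809) + 207/53) + 2405) = 1503/((-14 + 576 + √(1660833/2809) + 207/53) + 2405) = 1503/((-14 + 576 + 3*√184537/53 + 207/53) + 2405) = 1503/((29993/53 + 3*√184537/53) + 2405) = 1503/(157458/53 + 3*√184537/53)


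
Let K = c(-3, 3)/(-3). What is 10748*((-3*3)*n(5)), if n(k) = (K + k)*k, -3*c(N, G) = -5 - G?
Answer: -1988380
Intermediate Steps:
c(N, G) = 5/3 + G/3 (c(N, G) = -(-5 - G)/3 = 5/3 + G/3)
K = -8/9 (K = (5/3 + (⅓)*3)/(-3) = (5/3 + 1)*(-⅓) = (8/3)*(-⅓) = -8/9 ≈ -0.88889)
n(k) = k*(-8/9 + k) (n(k) = (-8/9 + k)*k = k*(-8/9 + k))
10748*((-3*3)*n(5)) = 10748*((-3*3)*((⅑)*5*(-8 + 9*5))) = 10748*(-5*(-8 + 45)) = 10748*(-5*37) = 10748*(-9*185/9) = 10748*(-185) = -1988380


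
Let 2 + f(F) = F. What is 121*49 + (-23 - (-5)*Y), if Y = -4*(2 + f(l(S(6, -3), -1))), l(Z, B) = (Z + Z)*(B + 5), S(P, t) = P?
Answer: 4946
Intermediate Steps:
l(Z, B) = 2*Z*(5 + B) (l(Z, B) = (2*Z)*(5 + B) = 2*Z*(5 + B))
f(F) = -2 + F
Y = -192 (Y = -4*(2 + (-2 + 2*6*(5 - 1))) = -4*(2 + (-2 + 2*6*4)) = -4*(2 + (-2 + 48)) = -4*(2 + 46) = -4*48 = -192)
121*49 + (-23 - (-5)*Y) = 121*49 + (-23 - (-5)*(-192)) = 5929 + (-23 - 1*960) = 5929 + (-23 - 960) = 5929 - 983 = 4946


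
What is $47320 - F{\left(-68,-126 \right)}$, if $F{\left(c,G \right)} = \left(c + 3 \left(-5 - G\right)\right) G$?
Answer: $84490$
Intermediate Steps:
$F{\left(c,G \right)} = G \left(-15 + c - 3 G\right)$ ($F{\left(c,G \right)} = \left(c - \left(15 + 3 G\right)\right) G = \left(-15 + c - 3 G\right) G = G \left(-15 + c - 3 G\right)$)
$47320 - F{\left(-68,-126 \right)} = 47320 - - 126 \left(-15 - 68 - -378\right) = 47320 - - 126 \left(-15 - 68 + 378\right) = 47320 - \left(-126\right) 295 = 47320 - -37170 = 47320 + 37170 = 84490$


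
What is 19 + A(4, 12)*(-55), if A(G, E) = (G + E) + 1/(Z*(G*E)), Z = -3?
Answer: -123929/144 ≈ -860.62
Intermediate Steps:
A(G, E) = E + G - 1/(3*E*G) (A(G, E) = (G + E) + 1/(-3*G*E) = (E + G) + 1/(-3*E*G) = (E + G) - 1/(3*E*G) = E + G - 1/(3*E*G))
19 + A(4, 12)*(-55) = 19 + (12 + 4 - ⅓/(12*4))*(-55) = 19 + (12 + 4 - ⅓*1/12*¼)*(-55) = 19 + (12 + 4 - 1/144)*(-55) = 19 + (2303/144)*(-55) = 19 - 126665/144 = -123929/144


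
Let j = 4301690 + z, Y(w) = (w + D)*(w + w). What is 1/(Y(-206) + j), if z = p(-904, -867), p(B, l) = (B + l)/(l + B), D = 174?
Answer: 1/4314875 ≈ 2.3176e-7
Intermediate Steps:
p(B, l) = 1 (p(B, l) = (B + l)/(B + l) = 1)
z = 1
Y(w) = 2*w*(174 + w) (Y(w) = (w + 174)*(w + w) = (174 + w)*(2*w) = 2*w*(174 + w))
j = 4301691 (j = 4301690 + 1 = 4301691)
1/(Y(-206) + j) = 1/(2*(-206)*(174 - 206) + 4301691) = 1/(2*(-206)*(-32) + 4301691) = 1/(13184 + 4301691) = 1/4314875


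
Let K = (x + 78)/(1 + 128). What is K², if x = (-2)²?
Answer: 6724/16641 ≈ 0.40406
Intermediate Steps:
x = 4
K = 82/129 (K = (4 + 78)/(1 + 128) = 82/129 ≈ 0.63566)
K² = (82/129)² = 6724/16641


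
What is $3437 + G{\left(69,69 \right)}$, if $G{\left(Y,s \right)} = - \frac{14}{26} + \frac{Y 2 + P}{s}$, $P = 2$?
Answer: $\frac{3084326}{897} \approx 3438.5$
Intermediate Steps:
$G{\left(Y,s \right)} = - \frac{7}{13} + \frac{2 + 2 Y}{s}$ ($G{\left(Y,s \right)} = - \frac{14}{26} + \frac{Y 2 + 2}{s} = \left(-14\right) \frac{1}{26} + \frac{2 Y + 2}{s} = - \frac{7}{13} + \frac{2 + 2 Y}{s}$)
$3437 + G{\left(69,69 \right)} = 3437 + \frac{26 - 483 + 26 \cdot 69}{13 \cdot 69} = 3437 + \frac{1}{13} \cdot \frac{1}{69} \left(26 - 483 + 1794\right) = 3437 + \frac{1}{13} \cdot \frac{1}{69} \cdot 1337 = 3437 + \frac{1337}{897} = \frac{3084326}{897}$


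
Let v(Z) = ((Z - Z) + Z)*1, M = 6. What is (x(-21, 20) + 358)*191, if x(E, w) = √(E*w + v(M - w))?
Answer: 68378 + 191*I*√434 ≈ 68378.0 + 3979.0*I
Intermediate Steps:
v(Z) = Z (v(Z) = (0 + Z)*1 = Z*1 = Z)
x(E, w) = √(6 - w + E*w) (x(E, w) = √(E*w + (6 - w)) = √(6 - w + E*w))
(x(-21, 20) + 358)*191 = (√(6 - 1*20 - 21*20) + 358)*191 = (√(6 - 20 - 420) + 358)*191 = (√(-434) + 358)*191 = (I*√434 + 358)*191 = (358 + I*√434)*191 = 68378 + 191*I*√434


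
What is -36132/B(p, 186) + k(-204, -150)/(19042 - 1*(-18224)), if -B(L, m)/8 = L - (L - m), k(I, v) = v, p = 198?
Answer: 18698221/770164 ≈ 24.278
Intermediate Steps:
B(L, m) = -8*m (B(L, m) = -8*(L - (L - m)) = -8*(L + (m - L)) = -8*m)
-36132/B(p, 186) + k(-204, -150)/(19042 - 1*(-18224)) = -36132/((-8*186)) - 150/(19042 - 1*(-18224)) = -36132/(-1488) - 150/(19042 + 18224) = -36132*(-1/1488) - 150/37266 = 3011/124 - 150*1/37266 = 3011/124 - 25/6211 = 18698221/770164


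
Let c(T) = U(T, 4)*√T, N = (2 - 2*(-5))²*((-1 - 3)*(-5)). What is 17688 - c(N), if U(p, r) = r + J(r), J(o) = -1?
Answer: 17688 - 72*√5 ≈ 17527.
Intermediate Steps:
U(p, r) = -1 + r (U(p, r) = r - 1 = -1 + r)
N = 2880 (N = (2 + 10)²*(-4*(-5)) = 12²*20 = 144*20 = 2880)
c(T) = 3*√T (c(T) = (-1 + 4)*√T = 3*√T)
17688 - c(N) = 17688 - 3*√2880 = 17688 - 3*24*√5 = 17688 - 72*√5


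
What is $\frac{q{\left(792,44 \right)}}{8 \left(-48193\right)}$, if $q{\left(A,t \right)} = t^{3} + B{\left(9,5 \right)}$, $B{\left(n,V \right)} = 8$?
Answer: $- \frac{10649}{48193} \approx -0.22097$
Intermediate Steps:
$q{\left(A,t \right)} = 8 + t^{3}$ ($q{\left(A,t \right)} = t^{3} + 8 = 8 + t^{3}$)
$\frac{q{\left(792,44 \right)}}{8 \left(-48193\right)} = \frac{8 + 44^{3}}{8 \left(-48193\right)} = \frac{8 + 85184}{-385544} = 85192 \left(- \frac{1}{385544}\right) = - \frac{10649}{48193}$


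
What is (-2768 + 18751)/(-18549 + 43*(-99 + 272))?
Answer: -1453/1010 ≈ -1.4386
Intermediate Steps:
(-2768 + 18751)/(-18549 + 43*(-99 + 272)) = 15983/(-18549 + 43*173) = 15983/(-18549 + 7439) = 15983/(-11110) = 15983*(-1/11110) = -1453/1010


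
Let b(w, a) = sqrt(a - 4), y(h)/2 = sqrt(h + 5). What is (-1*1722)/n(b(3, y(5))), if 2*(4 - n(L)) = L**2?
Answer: -5166/13 - 861*sqrt(10)/13 ≈ -606.82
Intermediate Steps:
y(h) = 2*sqrt(5 + h) (y(h) = 2*sqrt(h + 5) = 2*sqrt(5 + h))
b(w, a) = sqrt(-4 + a)
n(L) = 4 - L**2/2
(-1*1722)/n(b(3, y(5))) = (-1*1722)/(4 - (-2 + sqrt(5 + 5))) = -1722/(4 - (-2 + sqrt(10))) = -1722/(4 - (-4 + 2*sqrt(10))/2) = -1722/(4 + (2 - sqrt(10))) = -1722/(6 - sqrt(10))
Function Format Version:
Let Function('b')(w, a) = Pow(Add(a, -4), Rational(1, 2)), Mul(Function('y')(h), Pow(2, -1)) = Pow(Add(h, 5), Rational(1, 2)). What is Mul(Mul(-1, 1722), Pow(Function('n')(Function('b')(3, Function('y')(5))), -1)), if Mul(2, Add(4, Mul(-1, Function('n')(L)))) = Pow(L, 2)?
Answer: Add(Rational(-5166, 13), Mul(Rational(-861, 13), Pow(10, Rational(1, 2)))) ≈ -606.82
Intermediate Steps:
Function('y')(h) = Mul(2, Pow(Add(5, h), Rational(1, 2))) (Function('y')(h) = Mul(2, Pow(Add(h, 5), Rational(1, 2))) = Mul(2, Pow(Add(5, h), Rational(1, 2))))
Function('b')(w, a) = Pow(Add(-4, a), Rational(1, 2))
Function('n')(L) = Add(4, Mul(Rational(-1, 2), Pow(L, 2)))
Mul(Mul(-1, 1722), Pow(Function('n')(Function('b')(3, Function('y')(5))), -1)) = Mul(Mul(-1, 1722), Pow(Add(4, Mul(Rational(-1, 2), Pow(Pow(Add(-4, Mul(2, Pow(Add(5, 5), Rational(1, 2)))), Rational(1, 2)), 2))), -1)) = Mul(-1722, Pow(Add(4, Mul(Rational(-1, 2), Pow(Pow(Add(-4, Mul(2, Pow(10, Rational(1, 2)))), Rational(1, 2)), 2))), -1)) = Mul(-1722, Pow(Add(4, Mul(Rational(-1, 2), Add(-4, Mul(2, Pow(10, Rational(1, 2)))))), -1)) = Mul(-1722, Pow(Add(4, Add(2, Mul(-1, Pow(10, Rational(1, 2))))), -1)) = Mul(-1722, Pow(Add(6, Mul(-1, Pow(10, Rational(1, 2)))), -1))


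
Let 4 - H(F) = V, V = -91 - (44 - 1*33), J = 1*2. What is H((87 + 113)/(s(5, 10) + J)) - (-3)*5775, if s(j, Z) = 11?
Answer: 17431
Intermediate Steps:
J = 2
V = -102 (V = -91 - (44 - 33) = -91 - 1*11 = -91 - 11 = -102)
H(F) = 106 (H(F) = 4 - 1*(-102) = 4 + 102 = 106)
H((87 + 113)/(s(5, 10) + J)) - (-3)*5775 = 106 - (-3)*5775 = 106 - 1*(-17325) = 106 + 17325 = 17431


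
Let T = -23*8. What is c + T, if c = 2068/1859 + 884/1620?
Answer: -12480391/68445 ≈ -182.34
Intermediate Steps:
T = -184
c = 113489/68445 (c = 2068*(1/1859) + 884*(1/1620) = 188/169 + 221/405 = 113489/68445 ≈ 1.6581)
c + T = 113489/68445 - 184 = -12480391/68445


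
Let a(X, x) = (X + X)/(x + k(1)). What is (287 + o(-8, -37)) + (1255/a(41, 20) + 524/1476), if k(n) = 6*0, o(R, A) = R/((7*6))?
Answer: 1532396/2583 ≈ 593.26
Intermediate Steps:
o(R, A) = R/42
k(n) = 0
a(X, x) = 2*X/x (a(X, x) = (X + X)/(x + 0) = (2*X)/x = 2*X/x)
(287 + o(-8, -37)) + (1255/a(41, 20) + 524/1476) = (287 + (1/42)*(-8)) + (1255/((2*41/20)) + 524/1476) = (287 - 4/21) + (1255/((2*41*(1/20))) + 524*(1/1476)) = 6023/21 + (1255/(41/10) + 131/369) = 6023/21 + (1255*(10/41) + 131/369) = 6023/21 + (12550/41 + 131/369) = 6023/21 + 113081/369 = 1532396/2583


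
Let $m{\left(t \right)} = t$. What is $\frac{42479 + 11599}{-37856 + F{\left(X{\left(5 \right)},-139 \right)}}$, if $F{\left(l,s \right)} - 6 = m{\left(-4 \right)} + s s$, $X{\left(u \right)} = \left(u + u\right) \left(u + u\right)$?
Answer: $- \frac{54078}{18533} \approx -2.9179$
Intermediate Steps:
$X{\left(u \right)} = 4 u^{2}$ ($X{\left(u \right)} = 2 u 2 u = 4 u^{2}$)
$F{\left(l,s \right)} = 2 + s^{2}$ ($F{\left(l,s \right)} = 6 + \left(-4 + s s\right) = 6 + \left(-4 + s^{2}\right) = 2 + s^{2}$)
$\frac{42479 + 11599}{-37856 + F{\left(X{\left(5 \right)},-139 \right)}} = \frac{42479 + 11599}{-37856 + \left(2 + \left(-139\right)^{2}\right)} = \frac{54078}{-37856 + \left(2 + 19321\right)} = \frac{54078}{-37856 + 19323} = \frac{54078}{-18533} = 54078 \left(- \frac{1}{18533}\right) = - \frac{54078}{18533}$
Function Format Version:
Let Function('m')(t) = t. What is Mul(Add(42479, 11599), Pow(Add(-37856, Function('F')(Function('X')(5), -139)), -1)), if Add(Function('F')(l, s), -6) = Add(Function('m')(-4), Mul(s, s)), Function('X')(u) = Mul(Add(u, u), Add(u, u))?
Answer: Rational(-54078, 18533) ≈ -2.9179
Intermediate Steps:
Function('X')(u) = Mul(4, Pow(u, 2)) (Function('X')(u) = Mul(Mul(2, u), Mul(2, u)) = Mul(4, Pow(u, 2)))
Function('F')(l, s) = Add(2, Pow(s, 2)) (Function('F')(l, s) = Add(6, Add(-4, Mul(s, s))) = Add(6, Add(-4, Pow(s, 2))) = Add(2, Pow(s, 2)))
Mul(Add(42479, 11599), Pow(Add(-37856, Function('F')(Function('X')(5), -139)), -1)) = Mul(Add(42479, 11599), Pow(Add(-37856, Add(2, Pow(-139, 2))), -1)) = Mul(54078, Pow(Add(-37856, Add(2, 19321)), -1)) = Mul(54078, Pow(Add(-37856, 19323), -1)) = Mul(54078, Pow(-18533, -1)) = Mul(54078, Rational(-1, 18533)) = Rational(-54078, 18533)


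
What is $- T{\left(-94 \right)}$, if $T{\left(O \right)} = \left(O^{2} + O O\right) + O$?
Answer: $-17578$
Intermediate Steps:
$T{\left(O \right)} = O + 2 O^{2}$ ($T{\left(O \right)} = \left(O^{2} + O^{2}\right) + O = 2 O^{2} + O = O + 2 O^{2}$)
$- T{\left(-94 \right)} = - \left(-94\right) \left(1 + 2 \left(-94\right)\right) = - \left(-94\right) \left(1 - 188\right) = - \left(-94\right) \left(-187\right) = \left(-1\right) 17578 = -17578$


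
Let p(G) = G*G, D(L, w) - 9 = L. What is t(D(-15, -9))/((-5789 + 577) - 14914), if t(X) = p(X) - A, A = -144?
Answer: -90/10063 ≈ -0.0089436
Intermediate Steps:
D(L, w) = 9 + L
p(G) = G²
t(X) = 144 + X² (t(X) = X² - 1*(-144) = X² + 144 = 144 + X²)
t(D(-15, -9))/((-5789 + 577) - 14914) = (144 + (9 - 15)²)/((-5789 + 577) - 14914) = (144 + (-6)²)/(-5212 - 14914) = (144 + 36)/(-20126) = 180*(-1/20126) = -90/10063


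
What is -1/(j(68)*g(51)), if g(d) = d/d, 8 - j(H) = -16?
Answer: -1/24 ≈ -0.041667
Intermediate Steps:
j(H) = 24 (j(H) = 8 - 1*(-16) = 8 + 16 = 24)
g(d) = 1
-1/(j(68)*g(51)) = -1/(24*1) = -1/24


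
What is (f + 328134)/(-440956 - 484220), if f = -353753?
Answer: 25619/925176 ≈ 0.027691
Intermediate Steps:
(f + 328134)/(-440956 - 484220) = (-353753 + 328134)/(-440956 - 484220) = -25619/(-925176) = -25619*(-1/925176) = 25619/925176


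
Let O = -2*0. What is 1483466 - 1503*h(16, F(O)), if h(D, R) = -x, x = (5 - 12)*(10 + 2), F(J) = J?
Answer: 1357214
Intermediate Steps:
O = 0
x = -84 (x = -7*12 = -84)
h(D, R) = 84 (h(D, R) = -1*(-84) = 84)
1483466 - 1503*h(16, F(O)) = 1483466 - 1503*84 = 1483466 - 126252 = 1357214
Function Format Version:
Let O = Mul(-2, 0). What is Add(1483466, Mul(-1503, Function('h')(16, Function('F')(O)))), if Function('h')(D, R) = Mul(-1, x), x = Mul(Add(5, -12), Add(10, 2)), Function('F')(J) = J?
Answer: 1357214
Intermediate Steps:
O = 0
x = -84 (x = Mul(-7, 12) = -84)
Function('h')(D, R) = 84 (Function('h')(D, R) = Mul(-1, -84) = 84)
Add(1483466, Mul(-1503, Function('h')(16, Function('F')(O)))) = Add(1483466, Mul(-1503, 84)) = Add(1483466, -126252) = 1357214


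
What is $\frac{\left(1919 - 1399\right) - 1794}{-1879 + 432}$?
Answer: $\frac{1274}{1447} \approx 0.88044$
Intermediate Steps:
$\frac{\left(1919 - 1399\right) - 1794}{-1879 + 432} = \frac{520 - 1794}{-1447} = \left(-1274\right) \left(- \frac{1}{1447}\right) = \frac{1274}{1447}$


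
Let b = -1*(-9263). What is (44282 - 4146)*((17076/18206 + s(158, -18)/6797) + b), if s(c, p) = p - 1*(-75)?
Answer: 23005513446728240/61873091 ≈ 3.7182e+8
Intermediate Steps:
b = 9263
s(c, p) = 75 + p (s(c, p) = p + 75 = 75 + p)
(44282 - 4146)*((17076/18206 + s(158, -18)/6797) + b) = (44282 - 4146)*((17076/18206 + (75 - 18)/6797) + 9263) = 40136*((17076*(1/18206) + 57*(1/6797)) + 9263) = 40136*((8538/9103 + 57/6797) + 9263) = 40136*(58551657/61873091 + 9263) = 40136*(573188993590/61873091) = 23005513446728240/61873091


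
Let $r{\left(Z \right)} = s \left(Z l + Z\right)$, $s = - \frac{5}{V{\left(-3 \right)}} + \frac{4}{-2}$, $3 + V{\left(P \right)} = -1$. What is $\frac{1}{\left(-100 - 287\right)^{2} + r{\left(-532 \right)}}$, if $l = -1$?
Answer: $\frac{1}{149769} \approx 6.6769 \cdot 10^{-6}$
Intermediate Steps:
$V{\left(P \right)} = -4$ ($V{\left(P \right)} = -3 - 1 = -4$)
$s = - \frac{3}{4}$ ($s = - \frac{5}{-4} + \frac{4}{-2} = \left(-5\right) \left(- \frac{1}{4}\right) + 4 \left(- \frac{1}{2}\right) = \frac{5}{4} - 2 = - \frac{3}{4} \approx -0.75$)
$r{\left(Z \right)} = 0$ ($r{\left(Z \right)} = - \frac{3 \left(Z \left(-1\right) + Z\right)}{4} = - \frac{3 \left(- Z + Z\right)}{4} = \left(- \frac{3}{4}\right) 0 = 0$)
$\frac{1}{\left(-100 - 287\right)^{2} + r{\left(-532 \right)}} = \frac{1}{\left(-100 - 287\right)^{2} + 0} = \frac{1}{\left(-387\right)^{2} + 0} = \frac{1}{149769 + 0} = \frac{1}{149769}$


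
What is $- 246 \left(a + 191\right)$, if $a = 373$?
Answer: $-138744$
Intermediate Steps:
$- 246 \left(a + 191\right) = - 246 \left(373 + 191\right) = \left(-246\right) 564 = -138744$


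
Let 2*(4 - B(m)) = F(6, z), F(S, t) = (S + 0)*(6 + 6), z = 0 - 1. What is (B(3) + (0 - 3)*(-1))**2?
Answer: 841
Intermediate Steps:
z = -1
F(S, t) = 12*S (F(S, t) = S*12 = 12*S)
B(m) = -32 (B(m) = 4 - 6*6 = 4 - 1/2*72 = 4 - 36 = -32)
(B(3) + (0 - 3)*(-1))**2 = (-32 + (0 - 3)*(-1))**2 = (-32 - 3*(-1))**2 = (-32 + 3)**2 = (-29)**2 = 841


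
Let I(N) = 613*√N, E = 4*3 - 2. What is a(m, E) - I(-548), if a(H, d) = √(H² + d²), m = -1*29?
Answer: √941 - 1226*I*√137 ≈ 30.676 - 14350.0*I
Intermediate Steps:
E = 10 (E = 12 - 2 = 10)
m = -29
a(m, E) - I(-548) = √((-29)² + 10²) - 613*√(-548) = √(841 + 100) - 613*2*I*√137 = √941 - 1226*I*√137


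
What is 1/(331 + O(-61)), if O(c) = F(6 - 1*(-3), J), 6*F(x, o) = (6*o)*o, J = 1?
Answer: 1/332 ≈ 0.0030120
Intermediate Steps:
F(x, o) = o² (F(x, o) = ((6*o)*o)/6 = (6*o²)/6 = o²)
O(c) = 1 (O(c) = 1² = 1)
1/(331 + O(-61)) = 1/(331 + 1) = 1/332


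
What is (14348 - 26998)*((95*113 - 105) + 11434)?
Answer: -279109600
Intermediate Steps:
(14348 - 26998)*((95*113 - 105) + 11434) = -12650*((10735 - 105) + 11434) = -12650*(10630 + 11434) = -12650*22064 = -279109600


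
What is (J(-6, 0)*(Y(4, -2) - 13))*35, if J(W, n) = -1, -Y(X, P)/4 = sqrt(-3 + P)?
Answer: 455 + 140*I*sqrt(5) ≈ 455.0 + 313.05*I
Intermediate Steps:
Y(X, P) = -4*sqrt(-3 + P)
(J(-6, 0)*(Y(4, -2) - 13))*35 = -(-4*sqrt(-3 - 2) - 13)*35 = -(-4*I*sqrt(5) - 13)*35 = -(-13 - 4*I*sqrt(5))*35 = (13 + 4*I*sqrt(5))*35 = 455 + 140*I*sqrt(5)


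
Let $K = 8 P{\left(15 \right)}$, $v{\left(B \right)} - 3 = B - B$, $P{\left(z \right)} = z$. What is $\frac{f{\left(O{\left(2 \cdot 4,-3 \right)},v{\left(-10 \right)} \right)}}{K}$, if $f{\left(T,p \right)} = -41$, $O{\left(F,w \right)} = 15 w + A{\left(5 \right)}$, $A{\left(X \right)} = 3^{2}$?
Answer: $- \frac{41}{120} \approx -0.34167$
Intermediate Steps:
$A{\left(X \right)} = 9$
$O{\left(F,w \right)} = 9 + 15 w$ ($O{\left(F,w \right)} = 15 w + 9 = 9 + 15 w$)
$v{\left(B \right)} = 3$ ($v{\left(B \right)} = 3 + \left(B - B\right) = 3 + 0 = 3$)
$K = 120$ ($K = 8 \cdot 15 = 120$)
$\frac{f{\left(O{\left(2 \cdot 4,-3 \right)},v{\left(-10 \right)} \right)}}{K} = - \frac{41}{120}$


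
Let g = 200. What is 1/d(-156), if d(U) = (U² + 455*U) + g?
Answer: -1/46444 ≈ -2.1531e-5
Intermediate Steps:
d(U) = 200 + U² + 455*U (d(U) = (U² + 455*U) + 200 = 200 + U² + 455*U)
1/d(-156) = 1/(200 + (-156)² + 455*(-156)) = 1/(200 + 24336 - 70980) = 1/(-46444) = -1/46444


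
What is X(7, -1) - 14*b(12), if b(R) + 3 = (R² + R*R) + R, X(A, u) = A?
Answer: -4151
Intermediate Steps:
b(R) = -3 + R + 2*R² (b(R) = -3 + ((R² + R*R) + R) = -3 + ((R² + R²) + R) = -3 + (2*R² + R) = -3 + (R + 2*R²) = -3 + R + 2*R²)
X(7, -1) - 14*b(12) = 7 - 14*(-3 + 12 + 2*12²) = 7 - 14*(-3 + 12 + 2*144) = 7 - 14*(-3 + 12 + 288) = 7 - 14*297 = 7 - 4158 = -4151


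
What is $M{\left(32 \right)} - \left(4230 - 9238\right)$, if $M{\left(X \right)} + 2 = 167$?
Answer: $5173$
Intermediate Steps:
$M{\left(X \right)} = 165$ ($M{\left(X \right)} = -2 + 167 = 165$)
$M{\left(32 \right)} - \left(4230 - 9238\right) = 165 - \left(4230 - 9238\right) = 165 - -5008 = 165 + 5008 = 5173$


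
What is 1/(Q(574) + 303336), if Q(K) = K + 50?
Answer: 1/303960 ≈ 3.2899e-6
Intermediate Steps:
Q(K) = 50 + K
1/(Q(574) + 303336) = 1/((50 + 574) + 303336) = 1/(624 + 303336) = 1/303960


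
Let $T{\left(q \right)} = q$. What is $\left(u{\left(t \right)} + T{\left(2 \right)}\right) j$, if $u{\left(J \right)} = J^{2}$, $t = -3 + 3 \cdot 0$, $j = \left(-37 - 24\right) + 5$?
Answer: $-616$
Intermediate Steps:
$j = -56$ ($j = -61 + 5 = -56$)
$t = -3$ ($t = -3 + 0 = -3$)
$\left(u{\left(t \right)} + T{\left(2 \right)}\right) j = \left(\left(-3\right)^{2} + 2\right) \left(-56\right) = \left(9 + 2\right) \left(-56\right) = 11 \left(-56\right) = -616$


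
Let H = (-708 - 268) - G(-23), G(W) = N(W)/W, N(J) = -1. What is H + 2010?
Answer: 23781/23 ≈ 1034.0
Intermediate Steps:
G(W) = -1/W
H = -22449/23 (H = (-708 - 268) - (-1)/(-23) = -976 - (-1)*(-1)/23 = -976 - 1*1/23 = -976 - 1/23 = -22449/23 ≈ -976.04)
H + 2010 = -22449/23 + 2010 = 23781/23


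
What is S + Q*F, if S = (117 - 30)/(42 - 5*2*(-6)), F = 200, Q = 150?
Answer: 1020029/34 ≈ 30001.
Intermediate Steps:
S = 29/34 (S = 87/(42 - 10*(-6)) = 87/(42 + 60) = 87/102 = 87*(1/102) = 29/34 ≈ 0.85294)
S + Q*F = 29/34 + 150*200 = 29/34 + 30000 = 1020029/34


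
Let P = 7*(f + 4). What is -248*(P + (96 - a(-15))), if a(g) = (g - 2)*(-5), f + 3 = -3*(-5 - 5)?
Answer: -56544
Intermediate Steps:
f = 27 (f = -3 - 3*(-5 - 5) = -3 - 3*(-10) = -3 + 30 = 27)
a(g) = 10 - 5*g (a(g) = (-2 + g)*(-5) = 10 - 5*g)
P = 217 (P = 7*(27 + 4) = 7*31 = 217)
-248*(P + (96 - a(-15))) = -248*(217 + (96 - (10 - 5*(-15)))) = -248*(217 + (96 - (10 + 75))) = -248*(217 + (96 - 1*85)) = -248*(217 + (96 - 85)) = -248*(217 + 11) = -248*228 = -56544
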